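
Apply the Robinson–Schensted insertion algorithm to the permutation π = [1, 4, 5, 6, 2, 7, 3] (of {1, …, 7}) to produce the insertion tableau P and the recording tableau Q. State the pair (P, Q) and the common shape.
P = [1, 2, 3, 6, 7] / [4, 5];  Q = [1, 2, 3, 4, 6] / [5, 7];  common shape = (5, 2)

Row-insert the values π_1, π_2, … into P one at a time, bumping the leftmost entry strictly greater than the inserted value down to the next row. The recording tableau Q records, in position (i, j), the step at which that cell was added to P.
  Insert 1 (step 1): P = [1];  Q = [1]
  Insert 4 (step 2): P = [1, 4];  Q = [1, 2]
  Insert 5 (step 3): P = [1, 4, 5];  Q = [1, 2, 3]
  Insert 6 (step 4): P = [1, 4, 5, 6];  Q = [1, 2, 3, 4]
  Insert 2 (step 5): P = [1, 2, 5, 6] / [4];  Q = [1, 2, 3, 4] / [5]
  Insert 7 (step 6): P = [1, 2, 5, 6, 7] / [4];  Q = [1, 2, 3, 4, 6] / [5]
  Insert 3 (step 7): P = [1, 2, 3, 6, 7] / [4, 5];  Q = [1, 2, 3, 4, 6] / [5, 7]
Final shape: (5, 2).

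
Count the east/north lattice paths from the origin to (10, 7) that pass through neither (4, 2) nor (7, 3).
Number of paths = 10418

Inclusion–exclusion. Total paths: C(17, 10) = 19448. Through P₁: C(6, 4)·C(11, 6) = 6930. Through P₂: C(10, 7)·C(7, 3) = 4200. Since P₁ is strictly southwest of P₂, a monotone path through both must visit P₁ then P₂; paths through both = C(6, 4)·C(4, 3)·C(7, 3) = 2100. Avoid both = 19448 − 6930 − 4200 + 2100 = 10418.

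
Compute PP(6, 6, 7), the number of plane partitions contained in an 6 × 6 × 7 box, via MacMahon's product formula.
PP(6, 6, 7) = 29706808370096

Evaluate the triple product over i = 1..6, j = 1..6, k = 1..7. The factors are (2/1) · (3/2) · (4/3) · (5/4) · (6/5) · (7/6) · (8/7) · (3/2) · … (252 factors total). The numerators and denominators telescope so the product is an integer; carrying out the multiplication exactly gives PP(6, 6, 7) = 29706808370096.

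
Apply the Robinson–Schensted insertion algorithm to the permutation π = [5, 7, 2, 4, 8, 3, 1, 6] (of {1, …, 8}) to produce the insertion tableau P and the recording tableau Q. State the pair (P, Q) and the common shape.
P = [1, 3, 6] / [2, 7, 8] / [4] / [5];  Q = [1, 2, 5] / [3, 4, 8] / [6] / [7];  common shape = (3, 3, 1, 1)

Row-insert the values π_1, π_2, … into P one at a time, bumping the leftmost entry strictly greater than the inserted value down to the next row. The recording tableau Q records, in position (i, j), the step at which that cell was added to P.
  Insert 5 (step 1): P = [5];  Q = [1]
  Insert 7 (step 2): P = [5, 7];  Q = [1, 2]
  Insert 2 (step 3): P = [2, 7] / [5];  Q = [1, 2] / [3]
  Insert 4 (step 4): P = [2, 4] / [5, 7];  Q = [1, 2] / [3, 4]
  Insert 8 (step 5): P = [2, 4, 8] / [5, 7];  Q = [1, 2, 5] / [3, 4]
  Insert 3 (step 6): P = [2, 3, 8] / [4, 7] / [5];  Q = [1, 2, 5] / [3, 4] / [6]
  Insert 1 (step 7): P = [1, 3, 8] / [2, 7] / [4] / [5];  Q = [1, 2, 5] / [3, 4] / [6] / [7]
  Insert 6 (step 8): P = [1, 3, 6] / [2, 7, 8] / [4] / [5];  Q = [1, 2, 5] / [3, 4, 8] / [6] / [7]
Final shape: (3, 3, 1, 1).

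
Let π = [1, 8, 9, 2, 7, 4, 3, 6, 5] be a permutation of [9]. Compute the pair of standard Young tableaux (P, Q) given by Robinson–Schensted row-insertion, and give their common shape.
P = [1, 2, 3, 5] / [4, 6] / [7, 9] / [8];  Q = [1, 2, 3, 8] / [4, 5] / [6, 9] / [7];  common shape = (4, 2, 2, 1)

Row-insert the values π_1, π_2, … into P one at a time, bumping the leftmost entry strictly greater than the inserted value down to the next row. The recording tableau Q records, in position (i, j), the step at which that cell was added to P.
  Insert 1 (step 1): P = [1];  Q = [1]
  Insert 8 (step 2): P = [1, 8];  Q = [1, 2]
  Insert 9 (step 3): P = [1, 8, 9];  Q = [1, 2, 3]
  Insert 2 (step 4): P = [1, 2, 9] / [8];  Q = [1, 2, 3] / [4]
  Insert 7 (step 5): P = [1, 2, 7] / [8, 9];  Q = [1, 2, 3] / [4, 5]
  Insert 4 (step 6): P = [1, 2, 4] / [7, 9] / [8];  Q = [1, 2, 3] / [4, 5] / [6]
  Insert 3 (step 7): P = [1, 2, 3] / [4, 9] / [7] / [8];  Q = [1, 2, 3] / [4, 5] / [6] / [7]
  Insert 6 (step 8): P = [1, 2, 3, 6] / [4, 9] / [7] / [8];  Q = [1, 2, 3, 8] / [4, 5] / [6] / [7]
  Insert 5 (step 9): P = [1, 2, 3, 5] / [4, 6] / [7, 9] / [8];  Q = [1, 2, 3, 8] / [4, 5] / [6, 9] / [7]
Final shape: (4, 2, 2, 1).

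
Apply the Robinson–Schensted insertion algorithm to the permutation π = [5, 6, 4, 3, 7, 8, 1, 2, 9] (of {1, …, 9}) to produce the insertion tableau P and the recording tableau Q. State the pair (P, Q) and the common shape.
P = [1, 2, 7, 8, 9] / [3, 6] / [4] / [5];  Q = [1, 2, 5, 6, 9] / [3, 8] / [4] / [7];  common shape = (5, 2, 1, 1)

Row-insert the values π_1, π_2, … into P one at a time, bumping the leftmost entry strictly greater than the inserted value down to the next row. The recording tableau Q records, in position (i, j), the step at which that cell was added to P.
  Insert 5 (step 1): P = [5];  Q = [1]
  Insert 6 (step 2): P = [5, 6];  Q = [1, 2]
  Insert 4 (step 3): P = [4, 6] / [5];  Q = [1, 2] / [3]
  Insert 3 (step 4): P = [3, 6] / [4] / [5];  Q = [1, 2] / [3] / [4]
  Insert 7 (step 5): P = [3, 6, 7] / [4] / [5];  Q = [1, 2, 5] / [3] / [4]
  Insert 8 (step 6): P = [3, 6, 7, 8] / [4] / [5];  Q = [1, 2, 5, 6] / [3] / [4]
  Insert 1 (step 7): P = [1, 6, 7, 8] / [3] / [4] / [5];  Q = [1, 2, 5, 6] / [3] / [4] / [7]
  Insert 2 (step 8): P = [1, 2, 7, 8] / [3, 6] / [4] / [5];  Q = [1, 2, 5, 6] / [3, 8] / [4] / [7]
  Insert 9 (step 9): P = [1, 2, 7, 8, 9] / [3, 6] / [4] / [5];  Q = [1, 2, 5, 6, 9] / [3, 8] / [4] / [7]
Final shape: (5, 2, 1, 1).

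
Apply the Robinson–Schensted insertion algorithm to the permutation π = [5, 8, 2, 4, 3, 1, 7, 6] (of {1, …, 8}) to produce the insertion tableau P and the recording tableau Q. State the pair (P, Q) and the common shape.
P = [1, 3, 6] / [2, 7] / [4, 8] / [5];  Q = [1, 2, 7] / [3, 4] / [5, 8] / [6];  common shape = (3, 2, 2, 1)

Row-insert the values π_1, π_2, … into P one at a time, bumping the leftmost entry strictly greater than the inserted value down to the next row. The recording tableau Q records, in position (i, j), the step at which that cell was added to P.
  Insert 5 (step 1): P = [5];  Q = [1]
  Insert 8 (step 2): P = [5, 8];  Q = [1, 2]
  Insert 2 (step 3): P = [2, 8] / [5];  Q = [1, 2] / [3]
  Insert 4 (step 4): P = [2, 4] / [5, 8];  Q = [1, 2] / [3, 4]
  Insert 3 (step 5): P = [2, 3] / [4, 8] / [5];  Q = [1, 2] / [3, 4] / [5]
  Insert 1 (step 6): P = [1, 3] / [2, 8] / [4] / [5];  Q = [1, 2] / [3, 4] / [5] / [6]
  Insert 7 (step 7): P = [1, 3, 7] / [2, 8] / [4] / [5];  Q = [1, 2, 7] / [3, 4] / [5] / [6]
  Insert 6 (step 8): P = [1, 3, 6] / [2, 7] / [4, 8] / [5];  Q = [1, 2, 7] / [3, 4] / [5, 8] / [6]
Final shape: (3, 2, 2, 1).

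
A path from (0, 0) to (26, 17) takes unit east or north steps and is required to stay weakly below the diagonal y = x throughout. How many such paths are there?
Number of paths = 155989499540

By the reflection principle (André's argument), the number of monotone paths to (26, 17) with n ≤ m that never go above y = x is C(43, 26) − C(43, 27) = 421171648758 − 265182149218 = 155989499540.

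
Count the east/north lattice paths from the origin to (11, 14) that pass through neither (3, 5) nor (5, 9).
Number of paths = 2559196

Inclusion–exclusion. Total paths: C(25, 11) = 4457400. Through P₁: C(8, 3)·C(17, 8) = 1361360. Through P₂: C(14, 5)·C(11, 6) = 924924. Since P₁ is strictly southwest of P₂, a monotone path through both must visit P₁ then P₂; paths through both = C(8, 3)·C(6, 2)·C(11, 6) = 388080. Avoid both = 4457400 − 1361360 − 924924 + 388080 = 2559196.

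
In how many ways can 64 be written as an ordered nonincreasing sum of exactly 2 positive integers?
p(64, 2 parts) = 32

Partitions of n into exactly k parts are in bijection with partitions of n − k into at most k parts (subtract 1 from each part). So p(64, exactly 2) = p(62, parts ≤ 2). Computing via the recurrence p(m, j) = p(m, j−1) + p(m−j, j) gives 32.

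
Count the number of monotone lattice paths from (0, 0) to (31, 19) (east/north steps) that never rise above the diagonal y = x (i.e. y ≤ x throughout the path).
Number of paths = 12352414499425

By the reflection principle (André's argument), the number of monotone paths to (31, 19) with n ≤ m that never go above y = x is C(50, 31) − C(50, 32) = 30405943383200 − 18053528883775 = 12352414499425.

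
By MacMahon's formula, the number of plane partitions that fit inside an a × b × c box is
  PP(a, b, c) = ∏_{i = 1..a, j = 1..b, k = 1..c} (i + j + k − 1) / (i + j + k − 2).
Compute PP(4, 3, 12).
PP(4, 3, 12) = 176729280

Evaluate the triple product over i = 1..4, j = 1..3, k = 1..12. The factors are (2/1) · (3/2) · (4/3) · (5/4) · (6/5) · (7/6) · (8/7) · (9/8) · … (144 factors total). The numerators and denominators telescope so the product is an integer; carrying out the multiplication exactly gives PP(4, 3, 12) = 176729280.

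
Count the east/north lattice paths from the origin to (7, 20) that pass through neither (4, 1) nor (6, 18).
Number of paths = 479107

Inclusion–exclusion. Total paths: C(27, 7) = 888030. Through P₁: C(5, 4)·C(22, 3) = 7700. Through P₂: C(24, 6)·C(3, 1) = 403788. Since P₁ is strictly southwest of P₂, a monotone path through both must visit P₁ then P₂; paths through both = C(5, 4)·C(19, 2)·C(3, 1) = 2565. Avoid both = 888030 − 7700 − 403788 + 2565 = 479107.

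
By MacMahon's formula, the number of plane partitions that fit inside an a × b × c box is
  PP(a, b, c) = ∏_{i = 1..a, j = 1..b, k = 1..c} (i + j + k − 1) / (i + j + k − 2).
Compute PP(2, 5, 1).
PP(2, 5, 1) = 21

Evaluate the triple product over i = 1..2, j = 1..5, k = 1..1. The factors are (2/1) · (3/2) · (4/3) · (5/4) · (6/5) · (3/2) · (4/3) · (5/4) · … (10 factors total). The numerators and denominators telescope so the product is an integer; carrying out the multiplication exactly gives PP(2, 5, 1) = 21.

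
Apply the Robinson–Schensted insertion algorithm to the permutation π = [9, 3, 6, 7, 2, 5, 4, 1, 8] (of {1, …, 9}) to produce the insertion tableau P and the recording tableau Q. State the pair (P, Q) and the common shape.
P = [1, 4, 7, 8] / [2, 5] / [3] / [6] / [9];  Q = [1, 3, 4, 9] / [2, 6] / [5] / [7] / [8];  common shape = (4, 2, 1, 1, 1)

Row-insert the values π_1, π_2, … into P one at a time, bumping the leftmost entry strictly greater than the inserted value down to the next row. The recording tableau Q records, in position (i, j), the step at which that cell was added to P.
  Insert 9 (step 1): P = [9];  Q = [1]
  Insert 3 (step 2): P = [3] / [9];  Q = [1] / [2]
  Insert 6 (step 3): P = [3, 6] / [9];  Q = [1, 3] / [2]
  Insert 7 (step 4): P = [3, 6, 7] / [9];  Q = [1, 3, 4] / [2]
  Insert 2 (step 5): P = [2, 6, 7] / [3] / [9];  Q = [1, 3, 4] / [2] / [5]
  Insert 5 (step 6): P = [2, 5, 7] / [3, 6] / [9];  Q = [1, 3, 4] / [2, 6] / [5]
  Insert 4 (step 7): P = [2, 4, 7] / [3, 5] / [6] / [9];  Q = [1, 3, 4] / [2, 6] / [5] / [7]
  Insert 1 (step 8): P = [1, 4, 7] / [2, 5] / [3] / [6] / [9];  Q = [1, 3, 4] / [2, 6] / [5] / [7] / [8]
  Insert 8 (step 9): P = [1, 4, 7, 8] / [2, 5] / [3] / [6] / [9];  Q = [1, 3, 4, 9] / [2, 6] / [5] / [7] / [8]
Final shape: (4, 2, 1, 1, 1).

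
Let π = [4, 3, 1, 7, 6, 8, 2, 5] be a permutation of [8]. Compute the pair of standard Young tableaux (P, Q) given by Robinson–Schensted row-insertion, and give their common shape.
P = [1, 2, 5] / [3, 6, 8] / [4, 7];  Q = [1, 4, 6] / [2, 5, 8] / [3, 7];  common shape = (3, 3, 2)

Row-insert the values π_1, π_2, … into P one at a time, bumping the leftmost entry strictly greater than the inserted value down to the next row. The recording tableau Q records, in position (i, j), the step at which that cell was added to P.
  Insert 4 (step 1): P = [4];  Q = [1]
  Insert 3 (step 2): P = [3] / [4];  Q = [1] / [2]
  Insert 1 (step 3): P = [1] / [3] / [4];  Q = [1] / [2] / [3]
  Insert 7 (step 4): P = [1, 7] / [3] / [4];  Q = [1, 4] / [2] / [3]
  Insert 6 (step 5): P = [1, 6] / [3, 7] / [4];  Q = [1, 4] / [2, 5] / [3]
  Insert 8 (step 6): P = [1, 6, 8] / [3, 7] / [4];  Q = [1, 4, 6] / [2, 5] / [3]
  Insert 2 (step 7): P = [1, 2, 8] / [3, 6] / [4, 7];  Q = [1, 4, 6] / [2, 5] / [3, 7]
  Insert 5 (step 8): P = [1, 2, 5] / [3, 6, 8] / [4, 7];  Q = [1, 4, 6] / [2, 5, 8] / [3, 7]
Final shape: (3, 3, 2).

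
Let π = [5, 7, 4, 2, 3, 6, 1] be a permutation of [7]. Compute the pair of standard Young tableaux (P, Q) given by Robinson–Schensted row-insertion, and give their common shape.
P = [1, 3, 6] / [2, 7] / [4] / [5];  Q = [1, 2, 6] / [3, 5] / [4] / [7];  common shape = (3, 2, 1, 1)

Row-insert the values π_1, π_2, … into P one at a time, bumping the leftmost entry strictly greater than the inserted value down to the next row. The recording tableau Q records, in position (i, j), the step at which that cell was added to P.
  Insert 5 (step 1): P = [5];  Q = [1]
  Insert 7 (step 2): P = [5, 7];  Q = [1, 2]
  Insert 4 (step 3): P = [4, 7] / [5];  Q = [1, 2] / [3]
  Insert 2 (step 4): P = [2, 7] / [4] / [5];  Q = [1, 2] / [3] / [4]
  Insert 3 (step 5): P = [2, 3] / [4, 7] / [5];  Q = [1, 2] / [3, 5] / [4]
  Insert 6 (step 6): P = [2, 3, 6] / [4, 7] / [5];  Q = [1, 2, 6] / [3, 5] / [4]
  Insert 1 (step 7): P = [1, 3, 6] / [2, 7] / [4] / [5];  Q = [1, 2, 6] / [3, 5] / [4] / [7]
Final shape: (3, 2, 1, 1).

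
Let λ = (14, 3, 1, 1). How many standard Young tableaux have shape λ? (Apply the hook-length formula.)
# SYT of shape (14, 3, 1, 1) = 49248

Hook-length formula: f^λ = n! / Π hook(c), product over all cells c of the Young diagram. For λ = (14, 3, 1, 1), n = 19 boxes. Hook lengths by row (left-to-right, top-to-bottom): [17, 14, 13, 11, 10, 9, 8, 7, 6, 5, 4, 3, 2, 1]; [5, 2, 1]; [2]; [1]. Product of hooks = 2470051584000. So f^λ = 19! / 2470051584000 = 121645100408832000 / 2470051584000 = 49248.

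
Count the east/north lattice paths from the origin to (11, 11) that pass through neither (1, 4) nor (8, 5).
Number of paths = 503444

Inclusion–exclusion. Total paths: C(22, 11) = 705432. Through P₁: C(5, 1)·C(17, 10) = 97240. Through P₂: C(13, 8)·C(9, 3) = 108108. Since P₁ is strictly southwest of P₂, a monotone path through both must visit P₁ then P₂; paths through both = C(5, 1)·C(8, 7)·C(9, 3) = 3360. Avoid both = 705432 − 97240 − 108108 + 3360 = 503444.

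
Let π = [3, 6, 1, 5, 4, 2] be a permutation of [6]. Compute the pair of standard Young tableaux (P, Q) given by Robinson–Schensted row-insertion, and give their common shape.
P = [1, 2] / [3, 4] / [5] / [6];  Q = [1, 2] / [3, 4] / [5] / [6];  common shape = (2, 2, 1, 1)

Row-insert the values π_1, π_2, … into P one at a time, bumping the leftmost entry strictly greater than the inserted value down to the next row. The recording tableau Q records, in position (i, j), the step at which that cell was added to P.
  Insert 3 (step 1): P = [3];  Q = [1]
  Insert 6 (step 2): P = [3, 6];  Q = [1, 2]
  Insert 1 (step 3): P = [1, 6] / [3];  Q = [1, 2] / [3]
  Insert 5 (step 4): P = [1, 5] / [3, 6];  Q = [1, 2] / [3, 4]
  Insert 4 (step 5): P = [1, 4] / [3, 5] / [6];  Q = [1, 2] / [3, 4] / [5]
  Insert 2 (step 6): P = [1, 2] / [3, 4] / [5] / [6];  Q = [1, 2] / [3, 4] / [5] / [6]
Final shape: (2, 2, 1, 1).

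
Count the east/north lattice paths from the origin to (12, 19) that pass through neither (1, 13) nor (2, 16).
Number of paths = 140919519

Inclusion–exclusion. Total paths: C(31, 12) = 141120525. Through P₁: C(14, 1)·C(17, 11) = 173264. Through P₂: C(18, 2)·C(13, 10) = 43758. Since P₁ is strictly southwest of P₂, a monotone path through both must visit P₁ then P₂; paths through both = C(14, 1)·C(4, 1)·C(13, 10) = 16016. Avoid both = 141120525 − 173264 − 43758 + 16016 = 140919519.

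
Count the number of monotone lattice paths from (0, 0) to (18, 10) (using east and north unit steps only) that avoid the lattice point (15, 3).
Number of paths = 13025190

Total paths from (0, 0) to (18, 10): C(28, 18) = 13123110. Paths through (15, 3): (paths (0, 0) → (15, 3)) × (paths (15, 3) → (18, 10)) = C(18, 15) · C(10, 3) = 816 · 120 = 97920. Avoidance count = 13123110 − 97920 = 13025190.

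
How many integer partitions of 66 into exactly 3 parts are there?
p(66, 3 parts) = 363

Partitions of n into exactly k parts are in bijection with partitions of n − k into at most k parts (subtract 1 from each part). So p(66, exactly 3) = p(63, parts ≤ 3). Computing via the recurrence p(m, j) = p(m, j−1) + p(m−j, j) gives 363.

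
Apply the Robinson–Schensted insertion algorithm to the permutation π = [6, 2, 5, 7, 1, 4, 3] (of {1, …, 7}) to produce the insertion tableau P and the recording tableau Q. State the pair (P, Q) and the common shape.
P = [1, 3, 7] / [2, 4] / [5] / [6];  Q = [1, 3, 4] / [2, 6] / [5] / [7];  common shape = (3, 2, 1, 1)

Row-insert the values π_1, π_2, … into P one at a time, bumping the leftmost entry strictly greater than the inserted value down to the next row. The recording tableau Q records, in position (i, j), the step at which that cell was added to P.
  Insert 6 (step 1): P = [6];  Q = [1]
  Insert 2 (step 2): P = [2] / [6];  Q = [1] / [2]
  Insert 5 (step 3): P = [2, 5] / [6];  Q = [1, 3] / [2]
  Insert 7 (step 4): P = [2, 5, 7] / [6];  Q = [1, 3, 4] / [2]
  Insert 1 (step 5): P = [1, 5, 7] / [2] / [6];  Q = [1, 3, 4] / [2] / [5]
  Insert 4 (step 6): P = [1, 4, 7] / [2, 5] / [6];  Q = [1, 3, 4] / [2, 6] / [5]
  Insert 3 (step 7): P = [1, 3, 7] / [2, 4] / [5] / [6];  Q = [1, 3, 4] / [2, 6] / [5] / [7]
Final shape: (3, 2, 1, 1).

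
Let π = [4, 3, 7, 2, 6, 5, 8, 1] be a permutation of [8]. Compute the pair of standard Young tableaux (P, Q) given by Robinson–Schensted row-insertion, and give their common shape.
P = [1, 5, 8] / [2, 6] / [3, 7] / [4];  Q = [1, 3, 7] / [2, 5] / [4, 6] / [8];  common shape = (3, 2, 2, 1)

Row-insert the values π_1, π_2, … into P one at a time, bumping the leftmost entry strictly greater than the inserted value down to the next row. The recording tableau Q records, in position (i, j), the step at which that cell was added to P.
  Insert 4 (step 1): P = [4];  Q = [1]
  Insert 3 (step 2): P = [3] / [4];  Q = [1] / [2]
  Insert 7 (step 3): P = [3, 7] / [4];  Q = [1, 3] / [2]
  Insert 2 (step 4): P = [2, 7] / [3] / [4];  Q = [1, 3] / [2] / [4]
  Insert 6 (step 5): P = [2, 6] / [3, 7] / [4];  Q = [1, 3] / [2, 5] / [4]
  Insert 5 (step 6): P = [2, 5] / [3, 6] / [4, 7];  Q = [1, 3] / [2, 5] / [4, 6]
  Insert 8 (step 7): P = [2, 5, 8] / [3, 6] / [4, 7];  Q = [1, 3, 7] / [2, 5] / [4, 6]
  Insert 1 (step 8): P = [1, 5, 8] / [2, 6] / [3, 7] / [4];  Q = [1, 3, 7] / [2, 5] / [4, 6] / [8]
Final shape: (3, 2, 2, 1).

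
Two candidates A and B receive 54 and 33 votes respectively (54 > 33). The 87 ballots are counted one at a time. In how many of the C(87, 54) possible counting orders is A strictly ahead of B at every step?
Strict-lead orderings = 253814795906729094763530

Total orderings of the 87 votes with 54 for A: C(87, 54) = 1051518440185020535448910. By the Bertrand ballot formula (Cycle Lemma / reflection principle), the number of orderings in which A is strictly ahead of B throughout is (p − q)/(p + q) · C(p + q, p) = (54 − 33)/(54 + 33) · 1051518440185020535448910 = 253814795906729094763530.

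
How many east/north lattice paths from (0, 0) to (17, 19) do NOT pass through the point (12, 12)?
Number of paths = 6455805048

Total paths from (0, 0) to (17, 19): C(36, 17) = 8597496600. Paths through (12, 12): (paths (0, 0) → (12, 12)) × (paths (12, 12) → (17, 19)) = C(24, 12) · C(12, 5) = 2704156 · 792 = 2141691552. Avoidance count = 8597496600 − 2141691552 = 6455805048.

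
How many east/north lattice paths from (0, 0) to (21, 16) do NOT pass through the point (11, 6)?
Number of paths = 10589234414

Total paths from (0, 0) to (21, 16): C(37, 21) = 12875774670. Paths through (11, 6): (paths (0, 0) → (11, 6)) × (paths (11, 6) → (21, 16)) = C(17, 11) · C(20, 10) = 12376 · 184756 = 2286540256. Avoidance count = 12875774670 − 2286540256 = 10589234414.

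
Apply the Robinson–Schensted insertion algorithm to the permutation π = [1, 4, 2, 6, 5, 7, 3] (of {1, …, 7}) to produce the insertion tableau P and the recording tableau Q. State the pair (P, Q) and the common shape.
P = [1, 2, 3, 7] / [4, 5] / [6];  Q = [1, 2, 4, 6] / [3, 5] / [7];  common shape = (4, 2, 1)

Row-insert the values π_1, π_2, … into P one at a time, bumping the leftmost entry strictly greater than the inserted value down to the next row. The recording tableau Q records, in position (i, j), the step at which that cell was added to P.
  Insert 1 (step 1): P = [1];  Q = [1]
  Insert 4 (step 2): P = [1, 4];  Q = [1, 2]
  Insert 2 (step 3): P = [1, 2] / [4];  Q = [1, 2] / [3]
  Insert 6 (step 4): P = [1, 2, 6] / [4];  Q = [1, 2, 4] / [3]
  Insert 5 (step 5): P = [1, 2, 5] / [4, 6];  Q = [1, 2, 4] / [3, 5]
  Insert 7 (step 6): P = [1, 2, 5, 7] / [4, 6];  Q = [1, 2, 4, 6] / [3, 5]
  Insert 3 (step 7): P = [1, 2, 3, 7] / [4, 5] / [6];  Q = [1, 2, 4, 6] / [3, 5] / [7]
Final shape: (4, 2, 1).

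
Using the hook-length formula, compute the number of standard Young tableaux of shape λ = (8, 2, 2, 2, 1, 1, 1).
# SYT of shape (8, 2, 2, 2, 1, 1, 1) = 466752

Hook-length formula: f^λ = n! / Π hook(c), product over all cells c of the Young diagram. For λ = (8, 2, 2, 2, 1, 1, 1), n = 17 boxes. Hook lengths by row (left-to-right, top-to-bottom): [14, 10, 6, 5, 4, 3, 2, 1]; [7, 3]; [6, 2]; [5, 1]; [3]; [2]; [1]. Product of hooks = 762048000. So f^λ = 17! / 762048000 = 355687428096000 / 762048000 = 466752.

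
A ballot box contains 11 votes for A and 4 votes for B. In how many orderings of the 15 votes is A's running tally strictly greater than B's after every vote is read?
Strict-lead orderings = 637

Total orderings of the 15 votes with 11 for A: C(15, 11) = 1365. By the Bertrand ballot formula (Cycle Lemma / reflection principle), the number of orderings in which A is strictly ahead of B throughout is (p − q)/(p + q) · C(p + q, p) = (11 − 4)/(11 + 4) · 1365 = 637.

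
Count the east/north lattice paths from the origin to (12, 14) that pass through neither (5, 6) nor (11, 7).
Number of paths = 6456010

Inclusion–exclusion. Total paths: C(26, 12) = 9657700. Through P₁: C(11, 5)·C(15, 7) = 2972970. Through P₂: C(18, 11)·C(8, 1) = 254592. Since P₁ is strictly southwest of P₂, a monotone path through both must visit P₁ then P₂; paths through both = C(11, 5)·C(7, 6)·C(8, 1) = 25872. Avoid both = 9657700 − 2972970 − 254592 + 25872 = 6456010.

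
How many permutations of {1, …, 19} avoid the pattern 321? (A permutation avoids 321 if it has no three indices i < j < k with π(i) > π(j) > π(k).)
C_19 = 1767263190

These 321-avoiding permutations are counted by the Catalan number C_n = (1/(n + 1)) · C(2n, n). For n = 19: C_19 = (1/20) · C(38, 19) = 35345263800/20 = 1767263190.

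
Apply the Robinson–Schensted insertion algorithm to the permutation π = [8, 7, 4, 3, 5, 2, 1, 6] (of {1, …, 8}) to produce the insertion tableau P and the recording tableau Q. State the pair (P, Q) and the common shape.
P = [1, 5, 6] / [2] / [3] / [4] / [7] / [8];  Q = [1, 5, 8] / [2] / [3] / [4] / [6] / [7];  common shape = (3, 1, 1, 1, 1, 1)

Row-insert the values π_1, π_2, … into P one at a time, bumping the leftmost entry strictly greater than the inserted value down to the next row. The recording tableau Q records, in position (i, j), the step at which that cell was added to P.
  Insert 8 (step 1): P = [8];  Q = [1]
  Insert 7 (step 2): P = [7] / [8];  Q = [1] / [2]
  Insert 4 (step 3): P = [4] / [7] / [8];  Q = [1] / [2] / [3]
  Insert 3 (step 4): P = [3] / [4] / [7] / [8];  Q = [1] / [2] / [3] / [4]
  Insert 5 (step 5): P = [3, 5] / [4] / [7] / [8];  Q = [1, 5] / [2] / [3] / [4]
  Insert 2 (step 6): P = [2, 5] / [3] / [4] / [7] / [8];  Q = [1, 5] / [2] / [3] / [4] / [6]
  Insert 1 (step 7): P = [1, 5] / [2] / [3] / [4] / [7] / [8];  Q = [1, 5] / [2] / [3] / [4] / [6] / [7]
  Insert 6 (step 8): P = [1, 5, 6] / [2] / [3] / [4] / [7] / [8];  Q = [1, 5, 8] / [2] / [3] / [4] / [6] / [7]
Final shape: (3, 1, 1, 1, 1, 1).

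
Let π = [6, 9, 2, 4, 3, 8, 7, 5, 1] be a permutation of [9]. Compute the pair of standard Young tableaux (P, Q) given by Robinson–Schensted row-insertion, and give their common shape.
P = [1, 3, 5] / [2, 7] / [4, 8] / [6] / [9];  Q = [1, 2, 6] / [3, 4] / [5, 7] / [8] / [9];  common shape = (3, 2, 2, 1, 1)

Row-insert the values π_1, π_2, … into P one at a time, bumping the leftmost entry strictly greater than the inserted value down to the next row. The recording tableau Q records, in position (i, j), the step at which that cell was added to P.
  Insert 6 (step 1): P = [6];  Q = [1]
  Insert 9 (step 2): P = [6, 9];  Q = [1, 2]
  Insert 2 (step 3): P = [2, 9] / [6];  Q = [1, 2] / [3]
  Insert 4 (step 4): P = [2, 4] / [6, 9];  Q = [1, 2] / [3, 4]
  Insert 3 (step 5): P = [2, 3] / [4, 9] / [6];  Q = [1, 2] / [3, 4] / [5]
  Insert 8 (step 6): P = [2, 3, 8] / [4, 9] / [6];  Q = [1, 2, 6] / [3, 4] / [5]
  Insert 7 (step 7): P = [2, 3, 7] / [4, 8] / [6, 9];  Q = [1, 2, 6] / [3, 4] / [5, 7]
  Insert 5 (step 8): P = [2, 3, 5] / [4, 7] / [6, 8] / [9];  Q = [1, 2, 6] / [3, 4] / [5, 7] / [8]
  Insert 1 (step 9): P = [1, 3, 5] / [2, 7] / [4, 8] / [6] / [9];  Q = [1, 2, 6] / [3, 4] / [5, 7] / [8] / [9]
Final shape: (3, 2, 2, 1, 1).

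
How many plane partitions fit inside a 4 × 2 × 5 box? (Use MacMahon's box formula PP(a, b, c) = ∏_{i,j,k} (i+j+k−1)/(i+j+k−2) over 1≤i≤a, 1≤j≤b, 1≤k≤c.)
PP(4, 2, 5) = 5292

Evaluate the triple product over i = 1..4, j = 1..2, k = 1..5. The factors are (2/1) · (3/2) · (4/3) · (5/4) · (6/5) · (3/2) · (4/3) · (5/4) · … (40 factors total). The numerators and denominators telescope so the product is an integer; carrying out the multiplication exactly gives PP(4, 2, 5) = 5292.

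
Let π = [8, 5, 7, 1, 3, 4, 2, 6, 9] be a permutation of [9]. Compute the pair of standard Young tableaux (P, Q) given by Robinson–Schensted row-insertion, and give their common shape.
P = [1, 2, 4, 6, 9] / [3, 7] / [5] / [8];  Q = [1, 3, 6, 8, 9] / [2, 5] / [4] / [7];  common shape = (5, 2, 1, 1)

Row-insert the values π_1, π_2, … into P one at a time, bumping the leftmost entry strictly greater than the inserted value down to the next row. The recording tableau Q records, in position (i, j), the step at which that cell was added to P.
  Insert 8 (step 1): P = [8];  Q = [1]
  Insert 5 (step 2): P = [5] / [8];  Q = [1] / [2]
  Insert 7 (step 3): P = [5, 7] / [8];  Q = [1, 3] / [2]
  Insert 1 (step 4): P = [1, 7] / [5] / [8];  Q = [1, 3] / [2] / [4]
  Insert 3 (step 5): P = [1, 3] / [5, 7] / [8];  Q = [1, 3] / [2, 5] / [4]
  Insert 4 (step 6): P = [1, 3, 4] / [5, 7] / [8];  Q = [1, 3, 6] / [2, 5] / [4]
  Insert 2 (step 7): P = [1, 2, 4] / [3, 7] / [5] / [8];  Q = [1, 3, 6] / [2, 5] / [4] / [7]
  Insert 6 (step 8): P = [1, 2, 4, 6] / [3, 7] / [5] / [8];  Q = [1, 3, 6, 8] / [2, 5] / [4] / [7]
  Insert 9 (step 9): P = [1, 2, 4, 6, 9] / [3, 7] / [5] / [8];  Q = [1, 3, 6, 8, 9] / [2, 5] / [4] / [7]
Final shape: (5, 2, 1, 1).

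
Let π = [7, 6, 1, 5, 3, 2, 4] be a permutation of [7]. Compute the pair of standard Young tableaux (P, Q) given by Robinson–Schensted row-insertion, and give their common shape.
P = [1, 2, 4] / [3] / [5] / [6] / [7];  Q = [1, 4, 7] / [2] / [3] / [5] / [6];  common shape = (3, 1, 1, 1, 1)

Row-insert the values π_1, π_2, … into P one at a time, bumping the leftmost entry strictly greater than the inserted value down to the next row. The recording tableau Q records, in position (i, j), the step at which that cell was added to P.
  Insert 7 (step 1): P = [7];  Q = [1]
  Insert 6 (step 2): P = [6] / [7];  Q = [1] / [2]
  Insert 1 (step 3): P = [1] / [6] / [7];  Q = [1] / [2] / [3]
  Insert 5 (step 4): P = [1, 5] / [6] / [7];  Q = [1, 4] / [2] / [3]
  Insert 3 (step 5): P = [1, 3] / [5] / [6] / [7];  Q = [1, 4] / [2] / [3] / [5]
  Insert 2 (step 6): P = [1, 2] / [3] / [5] / [6] / [7];  Q = [1, 4] / [2] / [3] / [5] / [6]
  Insert 4 (step 7): P = [1, 2, 4] / [3] / [5] / [6] / [7];  Q = [1, 4, 7] / [2] / [3] / [5] / [6]
Final shape: (3, 1, 1, 1, 1).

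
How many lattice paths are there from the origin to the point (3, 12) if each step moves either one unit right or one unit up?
Number of paths = 455

A monotone lattice path from (0, 0) to (3, 12) consists of 3 east steps and 12 north steps in some order, so it is determined by which 3 of the 15 steps are east. The count is C(15, 3) = 455.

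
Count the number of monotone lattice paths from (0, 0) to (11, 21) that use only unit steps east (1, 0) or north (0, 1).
Number of paths = 129024480

A monotone lattice path from (0, 0) to (11, 21) consists of 11 east steps and 21 north steps in some order, so it is determined by which 11 of the 32 steps are east. The count is C(32, 11) = 129024480.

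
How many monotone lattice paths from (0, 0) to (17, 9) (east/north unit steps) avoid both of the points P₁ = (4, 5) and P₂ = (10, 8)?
Number of paths = 2559278

Inclusion–exclusion. Total paths: C(26, 17) = 3124550. Through P₁: C(9, 4)·C(17, 13) = 299880. Through P₂: C(18, 10)·C(8, 7) = 350064. Since P₁ is strictly southwest of P₂, a monotone path through both must visit P₁ then P₂; paths through both = C(9, 4)·C(9, 6)·C(8, 7) = 84672. Avoid both = 3124550 − 299880 − 350064 + 84672 = 2559278.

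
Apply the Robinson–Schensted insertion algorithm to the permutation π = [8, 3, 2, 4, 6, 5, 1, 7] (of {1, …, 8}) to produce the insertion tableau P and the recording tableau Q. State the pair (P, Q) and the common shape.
P = [1, 4, 5, 7] / [2, 6] / [3] / [8];  Q = [1, 4, 5, 8] / [2, 6] / [3] / [7];  common shape = (4, 2, 1, 1)

Row-insert the values π_1, π_2, … into P one at a time, bumping the leftmost entry strictly greater than the inserted value down to the next row. The recording tableau Q records, in position (i, j), the step at which that cell was added to P.
  Insert 8 (step 1): P = [8];  Q = [1]
  Insert 3 (step 2): P = [3] / [8];  Q = [1] / [2]
  Insert 2 (step 3): P = [2] / [3] / [8];  Q = [1] / [2] / [3]
  Insert 4 (step 4): P = [2, 4] / [3] / [8];  Q = [1, 4] / [2] / [3]
  Insert 6 (step 5): P = [2, 4, 6] / [3] / [8];  Q = [1, 4, 5] / [2] / [3]
  Insert 5 (step 6): P = [2, 4, 5] / [3, 6] / [8];  Q = [1, 4, 5] / [2, 6] / [3]
  Insert 1 (step 7): P = [1, 4, 5] / [2, 6] / [3] / [8];  Q = [1, 4, 5] / [2, 6] / [3] / [7]
  Insert 7 (step 8): P = [1, 4, 5, 7] / [2, 6] / [3] / [8];  Q = [1, 4, 5, 8] / [2, 6] / [3] / [7]
Final shape: (4, 2, 1, 1).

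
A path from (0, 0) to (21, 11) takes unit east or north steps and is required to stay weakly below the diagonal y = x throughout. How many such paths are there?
Number of paths = 64512240

By the reflection principle (André's argument), the number of monotone paths to (21, 11) with n ≤ m that never go above y = x is C(32, 21) − C(32, 22) = 129024480 − 64512240 = 64512240.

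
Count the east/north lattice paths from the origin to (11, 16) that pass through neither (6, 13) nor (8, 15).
Number of paths = 10208415

Inclusion–exclusion. Total paths: C(27, 11) = 13037895. Through P₁: C(19, 6)·C(8, 5) = 1519392. Through P₂: C(23, 8)·C(4, 3) = 1961256. Since P₁ is strictly southwest of P₂, a monotone path through both must visit P₁ then P₂; paths through both = C(19, 6)·C(4, 2)·C(4, 3) = 651168. Avoid both = 13037895 − 1519392 − 1961256 + 651168 = 10208415.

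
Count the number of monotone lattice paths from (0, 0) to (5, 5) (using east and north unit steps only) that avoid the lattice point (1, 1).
Number of paths = 112

Total paths from (0, 0) to (5, 5): C(10, 5) = 252. Paths through (1, 1): (paths (0, 0) → (1, 1)) × (paths (1, 1) → (5, 5)) = C(2, 1) · C(8, 4) = 2 · 70 = 140. Avoidance count = 252 − 140 = 112.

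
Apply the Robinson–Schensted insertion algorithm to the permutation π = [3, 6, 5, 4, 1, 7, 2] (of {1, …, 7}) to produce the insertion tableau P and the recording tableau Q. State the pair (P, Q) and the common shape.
P = [1, 2, 7] / [3, 4] / [5] / [6];  Q = [1, 2, 6] / [3, 7] / [4] / [5];  common shape = (3, 2, 1, 1)

Row-insert the values π_1, π_2, … into P one at a time, bumping the leftmost entry strictly greater than the inserted value down to the next row. The recording tableau Q records, in position (i, j), the step at which that cell was added to P.
  Insert 3 (step 1): P = [3];  Q = [1]
  Insert 6 (step 2): P = [3, 6];  Q = [1, 2]
  Insert 5 (step 3): P = [3, 5] / [6];  Q = [1, 2] / [3]
  Insert 4 (step 4): P = [3, 4] / [5] / [6];  Q = [1, 2] / [3] / [4]
  Insert 1 (step 5): P = [1, 4] / [3] / [5] / [6];  Q = [1, 2] / [3] / [4] / [5]
  Insert 7 (step 6): P = [1, 4, 7] / [3] / [5] / [6];  Q = [1, 2, 6] / [3] / [4] / [5]
  Insert 2 (step 7): P = [1, 2, 7] / [3, 4] / [5] / [6];  Q = [1, 2, 6] / [3, 7] / [4] / [5]
Final shape: (3, 2, 1, 1).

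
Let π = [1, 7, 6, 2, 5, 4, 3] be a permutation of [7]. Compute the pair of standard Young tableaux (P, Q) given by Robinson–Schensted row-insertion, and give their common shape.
P = [1, 2, 3] / [4] / [5] / [6] / [7];  Q = [1, 2, 5] / [3] / [4] / [6] / [7];  common shape = (3, 1, 1, 1, 1)

Row-insert the values π_1, π_2, … into P one at a time, bumping the leftmost entry strictly greater than the inserted value down to the next row. The recording tableau Q records, in position (i, j), the step at which that cell was added to P.
  Insert 1 (step 1): P = [1];  Q = [1]
  Insert 7 (step 2): P = [1, 7];  Q = [1, 2]
  Insert 6 (step 3): P = [1, 6] / [7];  Q = [1, 2] / [3]
  Insert 2 (step 4): P = [1, 2] / [6] / [7];  Q = [1, 2] / [3] / [4]
  Insert 5 (step 5): P = [1, 2, 5] / [6] / [7];  Q = [1, 2, 5] / [3] / [4]
  Insert 4 (step 6): P = [1, 2, 4] / [5] / [6] / [7];  Q = [1, 2, 5] / [3] / [4] / [6]
  Insert 3 (step 7): P = [1, 2, 3] / [4] / [5] / [6] / [7];  Q = [1, 2, 5] / [3] / [4] / [6] / [7]
Final shape: (3, 1, 1, 1, 1).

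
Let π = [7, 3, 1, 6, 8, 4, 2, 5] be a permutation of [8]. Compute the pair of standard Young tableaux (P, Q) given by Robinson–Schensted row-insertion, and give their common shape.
P = [1, 2, 5] / [3, 4, 8] / [6] / [7];  Q = [1, 4, 5] / [2, 6, 8] / [3] / [7];  common shape = (3, 3, 1, 1)

Row-insert the values π_1, π_2, … into P one at a time, bumping the leftmost entry strictly greater than the inserted value down to the next row. The recording tableau Q records, in position (i, j), the step at which that cell was added to P.
  Insert 7 (step 1): P = [7];  Q = [1]
  Insert 3 (step 2): P = [3] / [7];  Q = [1] / [2]
  Insert 1 (step 3): P = [1] / [3] / [7];  Q = [1] / [2] / [3]
  Insert 6 (step 4): P = [1, 6] / [3] / [7];  Q = [1, 4] / [2] / [3]
  Insert 8 (step 5): P = [1, 6, 8] / [3] / [7];  Q = [1, 4, 5] / [2] / [3]
  Insert 4 (step 6): P = [1, 4, 8] / [3, 6] / [7];  Q = [1, 4, 5] / [2, 6] / [3]
  Insert 2 (step 7): P = [1, 2, 8] / [3, 4] / [6] / [7];  Q = [1, 4, 5] / [2, 6] / [3] / [7]
  Insert 5 (step 8): P = [1, 2, 5] / [3, 4, 8] / [6] / [7];  Q = [1, 4, 5] / [2, 6, 8] / [3] / [7]
Final shape: (3, 3, 1, 1).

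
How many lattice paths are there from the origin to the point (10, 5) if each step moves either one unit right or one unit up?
Number of paths = 3003

A monotone lattice path from (0, 0) to (10, 5) consists of 10 east steps and 5 north steps in some order, so it is determined by which 10 of the 15 steps are east. The count is C(15, 10) = 3003.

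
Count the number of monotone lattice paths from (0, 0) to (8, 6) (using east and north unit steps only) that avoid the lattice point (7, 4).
Number of paths = 2013

Total paths from (0, 0) to (8, 6): C(14, 8) = 3003. Paths through (7, 4): (paths (0, 0) → (7, 4)) × (paths (7, 4) → (8, 6)) = C(11, 7) · C(3, 1) = 330 · 3 = 990. Avoidance count = 3003 − 990 = 2013.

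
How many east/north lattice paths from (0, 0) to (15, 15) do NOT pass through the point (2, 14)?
Number of paths = 155115840

Total paths from (0, 0) to (15, 15): C(30, 15) = 155117520. Paths through (2, 14): (paths (0, 0) → (2, 14)) × (paths (2, 14) → (15, 15)) = C(16, 2) · C(14, 13) = 120 · 14 = 1680. Avoidance count = 155117520 − 1680 = 155115840.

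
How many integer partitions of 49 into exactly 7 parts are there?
p(49, 7 parts) = 8033

Partitions of n into exactly k parts are in bijection with partitions of n − k into at most k parts (subtract 1 from each part). So p(49, exactly 7) = p(42, parts ≤ 7). Computing via the recurrence p(m, j) = p(m, j−1) + p(m−j, j) gives 8033.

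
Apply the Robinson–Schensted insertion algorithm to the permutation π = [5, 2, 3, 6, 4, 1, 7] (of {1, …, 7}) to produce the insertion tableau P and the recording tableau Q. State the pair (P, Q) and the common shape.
P = [1, 3, 4, 7] / [2, 6] / [5];  Q = [1, 3, 4, 7] / [2, 5] / [6];  common shape = (4, 2, 1)

Row-insert the values π_1, π_2, … into P one at a time, bumping the leftmost entry strictly greater than the inserted value down to the next row. The recording tableau Q records, in position (i, j), the step at which that cell was added to P.
  Insert 5 (step 1): P = [5];  Q = [1]
  Insert 2 (step 2): P = [2] / [5];  Q = [1] / [2]
  Insert 3 (step 3): P = [2, 3] / [5];  Q = [1, 3] / [2]
  Insert 6 (step 4): P = [2, 3, 6] / [5];  Q = [1, 3, 4] / [2]
  Insert 4 (step 5): P = [2, 3, 4] / [5, 6];  Q = [1, 3, 4] / [2, 5]
  Insert 1 (step 6): P = [1, 3, 4] / [2, 6] / [5];  Q = [1, 3, 4] / [2, 5] / [6]
  Insert 7 (step 7): P = [1, 3, 4, 7] / [2, 6] / [5];  Q = [1, 3, 4, 7] / [2, 5] / [6]
Final shape: (4, 2, 1).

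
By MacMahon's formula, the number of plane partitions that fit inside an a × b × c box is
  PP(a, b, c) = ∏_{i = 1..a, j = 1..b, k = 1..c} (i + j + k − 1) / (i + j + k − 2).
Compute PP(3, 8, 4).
PP(3, 8, 4) = 4723719

Evaluate the triple product over i = 1..3, j = 1..8, k = 1..4. The factors are (2/1) · (3/2) · (4/3) · (5/4) · (3/2) · (4/3) · (5/4) · (6/5) · … (96 factors total). The numerators and denominators telescope so the product is an integer; carrying out the multiplication exactly gives PP(3, 8, 4) = 4723719.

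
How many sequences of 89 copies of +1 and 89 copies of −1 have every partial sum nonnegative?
C_89 = 254224158304000796523953440778841647086547372026600

These ballot sequences are counted by the Catalan number C_n = (1/(n + 1)) · C(2n, n). For n = 89: C_89 = (1/90) · C(178, 89) = 22880174247360071687155809670095748237789263482394000/90 = 254224158304000796523953440778841647086547372026600.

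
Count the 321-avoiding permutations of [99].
C_99 = 227508830794229349661819540395688853956041682601541047340

These 321-avoiding permutations are counted by the Catalan number C_n = (1/(n + 1)) · C(2n, n). For n = 99: C_99 = (1/100) · C(198, 99) = 22750883079422934966181954039568885395604168260154104734000/100 = 227508830794229349661819540395688853956041682601541047340.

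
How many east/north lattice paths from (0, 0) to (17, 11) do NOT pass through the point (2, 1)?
Number of paths = 11667900

Total paths from (0, 0) to (17, 11): C(28, 17) = 21474180. Paths through (2, 1): (paths (0, 0) → (2, 1)) × (paths (2, 1) → (17, 11)) = C(3, 2) · C(25, 15) = 3 · 3268760 = 9806280. Avoidance count = 21474180 − 9806280 = 11667900.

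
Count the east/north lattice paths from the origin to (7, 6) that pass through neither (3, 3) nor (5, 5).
Number of paths = 620

Inclusion–exclusion. Total paths: C(13, 7) = 1716. Through P₁: C(6, 3)·C(7, 4) = 700. Through P₂: C(10, 5)·C(3, 2) = 756. Since P₁ is strictly southwest of P₂, a monotone path through both must visit P₁ then P₂; paths through both = C(6, 3)·C(4, 2)·C(3, 2) = 360. Avoid both = 1716 − 700 − 756 + 360 = 620.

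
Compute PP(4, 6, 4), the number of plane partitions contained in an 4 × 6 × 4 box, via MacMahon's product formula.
PP(4, 6, 4) = 9343620

Evaluate the triple product over i = 1..4, j = 1..6, k = 1..4. The factors are (2/1) · (3/2) · (4/3) · (5/4) · (3/2) · (4/3) · (5/4) · (6/5) · … (96 factors total). The numerators and denominators telescope so the product is an integer; carrying out the multiplication exactly gives PP(4, 6, 4) = 9343620.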